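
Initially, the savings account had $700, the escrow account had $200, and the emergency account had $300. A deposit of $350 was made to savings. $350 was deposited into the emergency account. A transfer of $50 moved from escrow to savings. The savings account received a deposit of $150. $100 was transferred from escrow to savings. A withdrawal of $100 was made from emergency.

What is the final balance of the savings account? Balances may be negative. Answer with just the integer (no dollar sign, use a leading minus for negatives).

Answer: 1350

Derivation:
Tracking account balances step by step:
Start: savings=700, escrow=200, emergency=300
Event 1 (deposit 350 to savings): savings: 700 + 350 = 1050. Balances: savings=1050, escrow=200, emergency=300
Event 2 (deposit 350 to emergency): emergency: 300 + 350 = 650. Balances: savings=1050, escrow=200, emergency=650
Event 3 (transfer 50 escrow -> savings): escrow: 200 - 50 = 150, savings: 1050 + 50 = 1100. Balances: savings=1100, escrow=150, emergency=650
Event 4 (deposit 150 to savings): savings: 1100 + 150 = 1250. Balances: savings=1250, escrow=150, emergency=650
Event 5 (transfer 100 escrow -> savings): escrow: 150 - 100 = 50, savings: 1250 + 100 = 1350. Balances: savings=1350, escrow=50, emergency=650
Event 6 (withdraw 100 from emergency): emergency: 650 - 100 = 550. Balances: savings=1350, escrow=50, emergency=550

Final balance of savings: 1350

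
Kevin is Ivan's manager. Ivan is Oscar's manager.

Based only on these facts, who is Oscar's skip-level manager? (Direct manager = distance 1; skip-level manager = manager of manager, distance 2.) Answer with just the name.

Answer: Kevin

Derivation:
Reconstructing the manager chain from the given facts:
  Kevin -> Ivan -> Oscar
(each arrow means 'manager of the next')
Positions in the chain (0 = top):
  position of Kevin: 0
  position of Ivan: 1
  position of Oscar: 2

Oscar is at position 2; the skip-level manager is 2 steps up the chain, i.e. position 0: Kevin.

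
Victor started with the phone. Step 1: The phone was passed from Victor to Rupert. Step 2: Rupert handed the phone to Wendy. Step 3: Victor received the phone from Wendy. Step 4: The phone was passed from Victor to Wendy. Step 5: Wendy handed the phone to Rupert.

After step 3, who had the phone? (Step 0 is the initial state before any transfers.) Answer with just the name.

Tracking the phone holder through step 3:
After step 0 (start): Victor
After step 1: Rupert
After step 2: Wendy
After step 3: Victor

At step 3, the holder is Victor.

Answer: Victor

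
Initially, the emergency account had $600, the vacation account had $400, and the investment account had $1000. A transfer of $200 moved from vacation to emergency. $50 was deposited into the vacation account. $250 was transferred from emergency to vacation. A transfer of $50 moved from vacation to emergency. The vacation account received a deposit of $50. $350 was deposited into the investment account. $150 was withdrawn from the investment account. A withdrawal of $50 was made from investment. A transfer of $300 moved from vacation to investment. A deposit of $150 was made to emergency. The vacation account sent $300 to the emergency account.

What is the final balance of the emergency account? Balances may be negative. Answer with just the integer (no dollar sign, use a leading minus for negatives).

Answer: 1050

Derivation:
Tracking account balances step by step:
Start: emergency=600, vacation=400, investment=1000
Event 1 (transfer 200 vacation -> emergency): vacation: 400 - 200 = 200, emergency: 600 + 200 = 800. Balances: emergency=800, vacation=200, investment=1000
Event 2 (deposit 50 to vacation): vacation: 200 + 50 = 250. Balances: emergency=800, vacation=250, investment=1000
Event 3 (transfer 250 emergency -> vacation): emergency: 800 - 250 = 550, vacation: 250 + 250 = 500. Balances: emergency=550, vacation=500, investment=1000
Event 4 (transfer 50 vacation -> emergency): vacation: 500 - 50 = 450, emergency: 550 + 50 = 600. Balances: emergency=600, vacation=450, investment=1000
Event 5 (deposit 50 to vacation): vacation: 450 + 50 = 500. Balances: emergency=600, vacation=500, investment=1000
Event 6 (deposit 350 to investment): investment: 1000 + 350 = 1350. Balances: emergency=600, vacation=500, investment=1350
Event 7 (withdraw 150 from investment): investment: 1350 - 150 = 1200. Balances: emergency=600, vacation=500, investment=1200
Event 8 (withdraw 50 from investment): investment: 1200 - 50 = 1150. Balances: emergency=600, vacation=500, investment=1150
Event 9 (transfer 300 vacation -> investment): vacation: 500 - 300 = 200, investment: 1150 + 300 = 1450. Balances: emergency=600, vacation=200, investment=1450
Event 10 (deposit 150 to emergency): emergency: 600 + 150 = 750. Balances: emergency=750, vacation=200, investment=1450
Event 11 (transfer 300 vacation -> emergency): vacation: 200 - 300 = -100, emergency: 750 + 300 = 1050. Balances: emergency=1050, vacation=-100, investment=1450

Final balance of emergency: 1050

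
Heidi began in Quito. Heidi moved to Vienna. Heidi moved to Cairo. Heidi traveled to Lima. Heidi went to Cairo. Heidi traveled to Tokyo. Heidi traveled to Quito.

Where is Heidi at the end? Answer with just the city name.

Tracking Heidi's location:
Start: Heidi is in Quito.
After move 1: Quito -> Vienna. Heidi is in Vienna.
After move 2: Vienna -> Cairo. Heidi is in Cairo.
After move 3: Cairo -> Lima. Heidi is in Lima.
After move 4: Lima -> Cairo. Heidi is in Cairo.
After move 5: Cairo -> Tokyo. Heidi is in Tokyo.
After move 6: Tokyo -> Quito. Heidi is in Quito.

Answer: Quito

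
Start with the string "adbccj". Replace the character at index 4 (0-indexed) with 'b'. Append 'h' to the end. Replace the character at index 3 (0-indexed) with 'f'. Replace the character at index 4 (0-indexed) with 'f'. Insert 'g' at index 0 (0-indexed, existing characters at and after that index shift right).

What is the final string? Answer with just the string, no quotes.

Answer: gadbffjh

Derivation:
Applying each edit step by step:
Start: "adbccj"
Op 1 (replace idx 4: 'c' -> 'b'): "adbccj" -> "adbcbj"
Op 2 (append 'h'): "adbcbj" -> "adbcbjh"
Op 3 (replace idx 3: 'c' -> 'f'): "adbcbjh" -> "adbfbjh"
Op 4 (replace idx 4: 'b' -> 'f'): "adbfbjh" -> "adbffjh"
Op 5 (insert 'g' at idx 0): "adbffjh" -> "gadbffjh"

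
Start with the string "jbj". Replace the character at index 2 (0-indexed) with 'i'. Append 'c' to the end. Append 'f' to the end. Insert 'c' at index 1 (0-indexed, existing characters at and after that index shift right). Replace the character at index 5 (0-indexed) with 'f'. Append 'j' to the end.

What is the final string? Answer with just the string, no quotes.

Answer: jcbicfj

Derivation:
Applying each edit step by step:
Start: "jbj"
Op 1 (replace idx 2: 'j' -> 'i'): "jbj" -> "jbi"
Op 2 (append 'c'): "jbi" -> "jbic"
Op 3 (append 'f'): "jbic" -> "jbicf"
Op 4 (insert 'c' at idx 1): "jbicf" -> "jcbicf"
Op 5 (replace idx 5: 'f' -> 'f'): "jcbicf" -> "jcbicf"
Op 6 (append 'j'): "jcbicf" -> "jcbicfj"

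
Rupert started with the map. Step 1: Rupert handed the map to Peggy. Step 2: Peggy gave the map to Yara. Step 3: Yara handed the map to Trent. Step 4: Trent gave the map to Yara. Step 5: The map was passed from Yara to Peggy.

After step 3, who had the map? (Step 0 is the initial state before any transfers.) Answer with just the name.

Tracking the map holder through step 3:
After step 0 (start): Rupert
After step 1: Peggy
After step 2: Yara
After step 3: Trent

At step 3, the holder is Trent.

Answer: Trent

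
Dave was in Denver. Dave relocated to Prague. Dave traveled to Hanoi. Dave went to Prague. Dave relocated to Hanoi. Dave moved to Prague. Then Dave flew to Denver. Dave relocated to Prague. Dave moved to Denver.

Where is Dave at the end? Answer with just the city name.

Answer: Denver

Derivation:
Tracking Dave's location:
Start: Dave is in Denver.
After move 1: Denver -> Prague. Dave is in Prague.
After move 2: Prague -> Hanoi. Dave is in Hanoi.
After move 3: Hanoi -> Prague. Dave is in Prague.
After move 4: Prague -> Hanoi. Dave is in Hanoi.
After move 5: Hanoi -> Prague. Dave is in Prague.
After move 6: Prague -> Denver. Dave is in Denver.
After move 7: Denver -> Prague. Dave is in Prague.
After move 8: Prague -> Denver. Dave is in Denver.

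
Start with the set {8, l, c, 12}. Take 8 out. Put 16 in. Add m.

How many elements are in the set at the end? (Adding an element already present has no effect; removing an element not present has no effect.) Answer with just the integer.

Answer: 5

Derivation:
Tracking the set through each operation:
Start: {12, 8, c, l}
Event 1 (remove 8): removed. Set: {12, c, l}
Event 2 (add 16): added. Set: {12, 16, c, l}
Event 3 (add m): added. Set: {12, 16, c, l, m}

Final set: {12, 16, c, l, m} (size 5)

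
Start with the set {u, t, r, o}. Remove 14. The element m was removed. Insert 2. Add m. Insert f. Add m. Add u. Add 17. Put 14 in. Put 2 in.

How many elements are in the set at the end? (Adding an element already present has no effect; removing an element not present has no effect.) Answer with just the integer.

Answer: 9

Derivation:
Tracking the set through each operation:
Start: {o, r, t, u}
Event 1 (remove 14): not present, no change. Set: {o, r, t, u}
Event 2 (remove m): not present, no change. Set: {o, r, t, u}
Event 3 (add 2): added. Set: {2, o, r, t, u}
Event 4 (add m): added. Set: {2, m, o, r, t, u}
Event 5 (add f): added. Set: {2, f, m, o, r, t, u}
Event 6 (add m): already present, no change. Set: {2, f, m, o, r, t, u}
Event 7 (add u): already present, no change. Set: {2, f, m, o, r, t, u}
Event 8 (add 17): added. Set: {17, 2, f, m, o, r, t, u}
Event 9 (add 14): added. Set: {14, 17, 2, f, m, o, r, t, u}
Event 10 (add 2): already present, no change. Set: {14, 17, 2, f, m, o, r, t, u}

Final set: {14, 17, 2, f, m, o, r, t, u} (size 9)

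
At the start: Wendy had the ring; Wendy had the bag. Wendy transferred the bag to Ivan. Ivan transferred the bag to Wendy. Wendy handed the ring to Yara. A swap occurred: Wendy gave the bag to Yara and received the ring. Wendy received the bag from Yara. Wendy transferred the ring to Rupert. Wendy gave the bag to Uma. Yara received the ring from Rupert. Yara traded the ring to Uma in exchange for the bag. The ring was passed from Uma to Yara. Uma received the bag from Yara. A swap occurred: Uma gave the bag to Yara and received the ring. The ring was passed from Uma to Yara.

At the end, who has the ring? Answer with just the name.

Answer: Yara

Derivation:
Tracking all object holders:
Start: ring:Wendy, bag:Wendy
Event 1 (give bag: Wendy -> Ivan). State: ring:Wendy, bag:Ivan
Event 2 (give bag: Ivan -> Wendy). State: ring:Wendy, bag:Wendy
Event 3 (give ring: Wendy -> Yara). State: ring:Yara, bag:Wendy
Event 4 (swap bag<->ring: now bag:Yara, ring:Wendy). State: ring:Wendy, bag:Yara
Event 5 (give bag: Yara -> Wendy). State: ring:Wendy, bag:Wendy
Event 6 (give ring: Wendy -> Rupert). State: ring:Rupert, bag:Wendy
Event 7 (give bag: Wendy -> Uma). State: ring:Rupert, bag:Uma
Event 8 (give ring: Rupert -> Yara). State: ring:Yara, bag:Uma
Event 9 (swap ring<->bag: now ring:Uma, bag:Yara). State: ring:Uma, bag:Yara
Event 10 (give ring: Uma -> Yara). State: ring:Yara, bag:Yara
Event 11 (give bag: Yara -> Uma). State: ring:Yara, bag:Uma
Event 12 (swap bag<->ring: now bag:Yara, ring:Uma). State: ring:Uma, bag:Yara
Event 13 (give ring: Uma -> Yara). State: ring:Yara, bag:Yara

Final state: ring:Yara, bag:Yara
The ring is held by Yara.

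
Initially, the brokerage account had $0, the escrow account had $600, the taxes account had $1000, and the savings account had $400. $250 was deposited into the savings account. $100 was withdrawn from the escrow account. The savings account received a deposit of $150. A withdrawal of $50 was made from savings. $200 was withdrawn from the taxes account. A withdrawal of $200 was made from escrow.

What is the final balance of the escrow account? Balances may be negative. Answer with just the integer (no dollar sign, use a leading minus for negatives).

Tracking account balances step by step:
Start: brokerage=0, escrow=600, taxes=1000, savings=400
Event 1 (deposit 250 to savings): savings: 400 + 250 = 650. Balances: brokerage=0, escrow=600, taxes=1000, savings=650
Event 2 (withdraw 100 from escrow): escrow: 600 - 100 = 500. Balances: brokerage=0, escrow=500, taxes=1000, savings=650
Event 3 (deposit 150 to savings): savings: 650 + 150 = 800. Balances: brokerage=0, escrow=500, taxes=1000, savings=800
Event 4 (withdraw 50 from savings): savings: 800 - 50 = 750. Balances: brokerage=0, escrow=500, taxes=1000, savings=750
Event 5 (withdraw 200 from taxes): taxes: 1000 - 200 = 800. Balances: brokerage=0, escrow=500, taxes=800, savings=750
Event 6 (withdraw 200 from escrow): escrow: 500 - 200 = 300. Balances: brokerage=0, escrow=300, taxes=800, savings=750

Final balance of escrow: 300

Answer: 300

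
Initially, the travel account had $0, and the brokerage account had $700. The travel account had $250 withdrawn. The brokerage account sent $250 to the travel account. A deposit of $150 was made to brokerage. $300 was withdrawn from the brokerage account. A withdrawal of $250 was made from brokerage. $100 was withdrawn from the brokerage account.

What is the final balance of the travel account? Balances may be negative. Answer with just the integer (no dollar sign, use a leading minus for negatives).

Tracking account balances step by step:
Start: travel=0, brokerage=700
Event 1 (withdraw 250 from travel): travel: 0 - 250 = -250. Balances: travel=-250, brokerage=700
Event 2 (transfer 250 brokerage -> travel): brokerage: 700 - 250 = 450, travel: -250 + 250 = 0. Balances: travel=0, brokerage=450
Event 3 (deposit 150 to brokerage): brokerage: 450 + 150 = 600. Balances: travel=0, brokerage=600
Event 4 (withdraw 300 from brokerage): brokerage: 600 - 300 = 300. Balances: travel=0, brokerage=300
Event 5 (withdraw 250 from brokerage): brokerage: 300 - 250 = 50. Balances: travel=0, brokerage=50
Event 6 (withdraw 100 from brokerage): brokerage: 50 - 100 = -50. Balances: travel=0, brokerage=-50

Final balance of travel: 0

Answer: 0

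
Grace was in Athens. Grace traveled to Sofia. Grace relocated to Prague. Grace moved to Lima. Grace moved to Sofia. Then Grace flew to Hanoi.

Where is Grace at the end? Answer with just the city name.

Answer: Hanoi

Derivation:
Tracking Grace's location:
Start: Grace is in Athens.
After move 1: Athens -> Sofia. Grace is in Sofia.
After move 2: Sofia -> Prague. Grace is in Prague.
After move 3: Prague -> Lima. Grace is in Lima.
After move 4: Lima -> Sofia. Grace is in Sofia.
After move 5: Sofia -> Hanoi. Grace is in Hanoi.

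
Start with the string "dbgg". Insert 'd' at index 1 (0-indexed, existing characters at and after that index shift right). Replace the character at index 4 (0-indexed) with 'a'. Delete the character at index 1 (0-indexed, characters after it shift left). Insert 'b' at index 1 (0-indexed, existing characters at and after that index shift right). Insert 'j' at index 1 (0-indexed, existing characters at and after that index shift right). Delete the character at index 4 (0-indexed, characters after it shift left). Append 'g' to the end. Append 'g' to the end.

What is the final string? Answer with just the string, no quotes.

Applying each edit step by step:
Start: "dbgg"
Op 1 (insert 'd' at idx 1): "dbgg" -> "ddbgg"
Op 2 (replace idx 4: 'g' -> 'a'): "ddbgg" -> "ddbga"
Op 3 (delete idx 1 = 'd'): "ddbga" -> "dbga"
Op 4 (insert 'b' at idx 1): "dbga" -> "dbbga"
Op 5 (insert 'j' at idx 1): "dbbga" -> "djbbga"
Op 6 (delete idx 4 = 'g'): "djbbga" -> "djbba"
Op 7 (append 'g'): "djbba" -> "djbbag"
Op 8 (append 'g'): "djbbag" -> "djbbagg"

Answer: djbbagg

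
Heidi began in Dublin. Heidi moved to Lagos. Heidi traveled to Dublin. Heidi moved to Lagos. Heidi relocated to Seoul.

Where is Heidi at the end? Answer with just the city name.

Answer: Seoul

Derivation:
Tracking Heidi's location:
Start: Heidi is in Dublin.
After move 1: Dublin -> Lagos. Heidi is in Lagos.
After move 2: Lagos -> Dublin. Heidi is in Dublin.
After move 3: Dublin -> Lagos. Heidi is in Lagos.
After move 4: Lagos -> Seoul. Heidi is in Seoul.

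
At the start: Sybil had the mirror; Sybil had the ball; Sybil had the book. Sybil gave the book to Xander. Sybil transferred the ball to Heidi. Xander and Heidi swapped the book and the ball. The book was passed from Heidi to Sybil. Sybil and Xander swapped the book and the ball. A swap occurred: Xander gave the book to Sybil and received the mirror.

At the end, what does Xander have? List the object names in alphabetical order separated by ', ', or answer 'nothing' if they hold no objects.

Tracking all object holders:
Start: mirror:Sybil, ball:Sybil, book:Sybil
Event 1 (give book: Sybil -> Xander). State: mirror:Sybil, ball:Sybil, book:Xander
Event 2 (give ball: Sybil -> Heidi). State: mirror:Sybil, ball:Heidi, book:Xander
Event 3 (swap book<->ball: now book:Heidi, ball:Xander). State: mirror:Sybil, ball:Xander, book:Heidi
Event 4 (give book: Heidi -> Sybil). State: mirror:Sybil, ball:Xander, book:Sybil
Event 5 (swap book<->ball: now book:Xander, ball:Sybil). State: mirror:Sybil, ball:Sybil, book:Xander
Event 6 (swap book<->mirror: now book:Sybil, mirror:Xander). State: mirror:Xander, ball:Sybil, book:Sybil

Final state: mirror:Xander, ball:Sybil, book:Sybil
Xander holds: mirror.

Answer: mirror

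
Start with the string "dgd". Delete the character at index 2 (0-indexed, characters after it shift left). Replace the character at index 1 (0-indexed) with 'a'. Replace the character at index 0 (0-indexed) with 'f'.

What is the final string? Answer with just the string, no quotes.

Applying each edit step by step:
Start: "dgd"
Op 1 (delete idx 2 = 'd'): "dgd" -> "dg"
Op 2 (replace idx 1: 'g' -> 'a'): "dg" -> "da"
Op 3 (replace idx 0: 'd' -> 'f'): "da" -> "fa"

Answer: fa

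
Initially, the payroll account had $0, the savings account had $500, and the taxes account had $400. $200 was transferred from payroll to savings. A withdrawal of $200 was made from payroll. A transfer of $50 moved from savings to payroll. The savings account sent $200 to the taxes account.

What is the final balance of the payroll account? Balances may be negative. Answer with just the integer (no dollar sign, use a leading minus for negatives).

Tracking account balances step by step:
Start: payroll=0, savings=500, taxes=400
Event 1 (transfer 200 payroll -> savings): payroll: 0 - 200 = -200, savings: 500 + 200 = 700. Balances: payroll=-200, savings=700, taxes=400
Event 2 (withdraw 200 from payroll): payroll: -200 - 200 = -400. Balances: payroll=-400, savings=700, taxes=400
Event 3 (transfer 50 savings -> payroll): savings: 700 - 50 = 650, payroll: -400 + 50 = -350. Balances: payroll=-350, savings=650, taxes=400
Event 4 (transfer 200 savings -> taxes): savings: 650 - 200 = 450, taxes: 400 + 200 = 600. Balances: payroll=-350, savings=450, taxes=600

Final balance of payroll: -350

Answer: -350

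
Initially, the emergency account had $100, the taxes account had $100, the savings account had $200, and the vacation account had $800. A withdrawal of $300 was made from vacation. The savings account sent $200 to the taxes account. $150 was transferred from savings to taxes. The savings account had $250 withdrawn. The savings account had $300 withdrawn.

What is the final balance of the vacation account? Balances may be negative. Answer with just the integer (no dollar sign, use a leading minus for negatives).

Tracking account balances step by step:
Start: emergency=100, taxes=100, savings=200, vacation=800
Event 1 (withdraw 300 from vacation): vacation: 800 - 300 = 500. Balances: emergency=100, taxes=100, savings=200, vacation=500
Event 2 (transfer 200 savings -> taxes): savings: 200 - 200 = 0, taxes: 100 + 200 = 300. Balances: emergency=100, taxes=300, savings=0, vacation=500
Event 3 (transfer 150 savings -> taxes): savings: 0 - 150 = -150, taxes: 300 + 150 = 450. Balances: emergency=100, taxes=450, savings=-150, vacation=500
Event 4 (withdraw 250 from savings): savings: -150 - 250 = -400. Balances: emergency=100, taxes=450, savings=-400, vacation=500
Event 5 (withdraw 300 from savings): savings: -400 - 300 = -700. Balances: emergency=100, taxes=450, savings=-700, vacation=500

Final balance of vacation: 500

Answer: 500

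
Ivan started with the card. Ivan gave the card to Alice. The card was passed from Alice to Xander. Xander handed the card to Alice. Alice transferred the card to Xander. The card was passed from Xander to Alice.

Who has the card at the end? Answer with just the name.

Answer: Alice

Derivation:
Tracking the card through each event:
Start: Ivan has the card.
After event 1: Alice has the card.
After event 2: Xander has the card.
After event 3: Alice has the card.
After event 4: Xander has the card.
After event 5: Alice has the card.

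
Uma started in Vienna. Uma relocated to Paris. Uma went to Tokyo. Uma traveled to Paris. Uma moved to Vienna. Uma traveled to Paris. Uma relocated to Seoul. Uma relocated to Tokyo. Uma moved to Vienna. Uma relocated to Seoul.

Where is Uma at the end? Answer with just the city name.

Answer: Seoul

Derivation:
Tracking Uma's location:
Start: Uma is in Vienna.
After move 1: Vienna -> Paris. Uma is in Paris.
After move 2: Paris -> Tokyo. Uma is in Tokyo.
After move 3: Tokyo -> Paris. Uma is in Paris.
After move 4: Paris -> Vienna. Uma is in Vienna.
After move 5: Vienna -> Paris. Uma is in Paris.
After move 6: Paris -> Seoul. Uma is in Seoul.
After move 7: Seoul -> Tokyo. Uma is in Tokyo.
After move 8: Tokyo -> Vienna. Uma is in Vienna.
After move 9: Vienna -> Seoul. Uma is in Seoul.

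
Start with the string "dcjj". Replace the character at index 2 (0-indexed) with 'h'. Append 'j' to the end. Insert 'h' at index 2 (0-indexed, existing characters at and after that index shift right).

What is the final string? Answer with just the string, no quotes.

Applying each edit step by step:
Start: "dcjj"
Op 1 (replace idx 2: 'j' -> 'h'): "dcjj" -> "dchj"
Op 2 (append 'j'): "dchj" -> "dchjj"
Op 3 (insert 'h' at idx 2): "dchjj" -> "dchhjj"

Answer: dchhjj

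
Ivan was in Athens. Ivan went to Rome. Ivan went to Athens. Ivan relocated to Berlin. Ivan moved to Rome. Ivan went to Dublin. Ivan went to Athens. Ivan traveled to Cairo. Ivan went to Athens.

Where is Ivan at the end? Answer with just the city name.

Tracking Ivan's location:
Start: Ivan is in Athens.
After move 1: Athens -> Rome. Ivan is in Rome.
After move 2: Rome -> Athens. Ivan is in Athens.
After move 3: Athens -> Berlin. Ivan is in Berlin.
After move 4: Berlin -> Rome. Ivan is in Rome.
After move 5: Rome -> Dublin. Ivan is in Dublin.
After move 6: Dublin -> Athens. Ivan is in Athens.
After move 7: Athens -> Cairo. Ivan is in Cairo.
After move 8: Cairo -> Athens. Ivan is in Athens.

Answer: Athens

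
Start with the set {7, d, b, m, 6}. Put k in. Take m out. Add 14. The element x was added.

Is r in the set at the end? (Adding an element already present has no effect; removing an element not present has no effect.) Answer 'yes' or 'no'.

Answer: no

Derivation:
Tracking the set through each operation:
Start: {6, 7, b, d, m}
Event 1 (add k): added. Set: {6, 7, b, d, k, m}
Event 2 (remove m): removed. Set: {6, 7, b, d, k}
Event 3 (add 14): added. Set: {14, 6, 7, b, d, k}
Event 4 (add x): added. Set: {14, 6, 7, b, d, k, x}

Final set: {14, 6, 7, b, d, k, x} (size 7)
r is NOT in the final set.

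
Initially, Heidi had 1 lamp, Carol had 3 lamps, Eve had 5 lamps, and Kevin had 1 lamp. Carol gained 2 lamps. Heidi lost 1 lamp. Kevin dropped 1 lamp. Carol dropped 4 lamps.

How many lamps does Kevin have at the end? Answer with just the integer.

Tracking counts step by step:
Start: Heidi=1, Carol=3, Eve=5, Kevin=1
Event 1 (Carol +2): Carol: 3 -> 5. State: Heidi=1, Carol=5, Eve=5, Kevin=1
Event 2 (Heidi -1): Heidi: 1 -> 0. State: Heidi=0, Carol=5, Eve=5, Kevin=1
Event 3 (Kevin -1): Kevin: 1 -> 0. State: Heidi=0, Carol=5, Eve=5, Kevin=0
Event 4 (Carol -4): Carol: 5 -> 1. State: Heidi=0, Carol=1, Eve=5, Kevin=0

Kevin's final count: 0

Answer: 0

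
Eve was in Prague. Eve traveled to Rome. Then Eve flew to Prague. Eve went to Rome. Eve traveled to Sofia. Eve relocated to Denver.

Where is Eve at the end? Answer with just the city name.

Answer: Denver

Derivation:
Tracking Eve's location:
Start: Eve is in Prague.
After move 1: Prague -> Rome. Eve is in Rome.
After move 2: Rome -> Prague. Eve is in Prague.
After move 3: Prague -> Rome. Eve is in Rome.
After move 4: Rome -> Sofia. Eve is in Sofia.
After move 5: Sofia -> Denver. Eve is in Denver.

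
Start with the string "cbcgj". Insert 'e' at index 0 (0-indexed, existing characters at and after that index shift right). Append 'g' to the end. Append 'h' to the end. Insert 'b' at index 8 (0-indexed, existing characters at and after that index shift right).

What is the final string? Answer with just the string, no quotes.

Applying each edit step by step:
Start: "cbcgj"
Op 1 (insert 'e' at idx 0): "cbcgj" -> "ecbcgj"
Op 2 (append 'g'): "ecbcgj" -> "ecbcgjg"
Op 3 (append 'h'): "ecbcgjg" -> "ecbcgjgh"
Op 4 (insert 'b' at idx 8): "ecbcgjgh" -> "ecbcgjghb"

Answer: ecbcgjghb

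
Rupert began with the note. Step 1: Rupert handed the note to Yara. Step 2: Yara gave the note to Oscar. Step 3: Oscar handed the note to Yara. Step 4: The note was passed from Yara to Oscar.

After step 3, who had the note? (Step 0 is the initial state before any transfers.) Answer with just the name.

Tracking the note holder through step 3:
After step 0 (start): Rupert
After step 1: Yara
After step 2: Oscar
After step 3: Yara

At step 3, the holder is Yara.

Answer: Yara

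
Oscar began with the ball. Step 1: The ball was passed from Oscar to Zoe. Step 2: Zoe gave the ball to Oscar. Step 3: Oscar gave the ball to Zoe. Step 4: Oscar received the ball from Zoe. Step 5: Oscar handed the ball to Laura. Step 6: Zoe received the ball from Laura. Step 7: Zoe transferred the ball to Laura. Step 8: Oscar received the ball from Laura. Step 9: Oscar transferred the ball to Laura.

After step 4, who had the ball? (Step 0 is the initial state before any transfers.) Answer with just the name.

Answer: Oscar

Derivation:
Tracking the ball holder through step 4:
After step 0 (start): Oscar
After step 1: Zoe
After step 2: Oscar
After step 3: Zoe
After step 4: Oscar

At step 4, the holder is Oscar.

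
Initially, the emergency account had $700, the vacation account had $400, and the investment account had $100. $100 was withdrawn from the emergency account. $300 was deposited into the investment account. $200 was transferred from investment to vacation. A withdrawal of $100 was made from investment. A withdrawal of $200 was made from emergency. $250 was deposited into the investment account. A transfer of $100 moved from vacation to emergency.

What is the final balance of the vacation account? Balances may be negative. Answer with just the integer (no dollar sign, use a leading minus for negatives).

Tracking account balances step by step:
Start: emergency=700, vacation=400, investment=100
Event 1 (withdraw 100 from emergency): emergency: 700 - 100 = 600. Balances: emergency=600, vacation=400, investment=100
Event 2 (deposit 300 to investment): investment: 100 + 300 = 400. Balances: emergency=600, vacation=400, investment=400
Event 3 (transfer 200 investment -> vacation): investment: 400 - 200 = 200, vacation: 400 + 200 = 600. Balances: emergency=600, vacation=600, investment=200
Event 4 (withdraw 100 from investment): investment: 200 - 100 = 100. Balances: emergency=600, vacation=600, investment=100
Event 5 (withdraw 200 from emergency): emergency: 600 - 200 = 400. Balances: emergency=400, vacation=600, investment=100
Event 6 (deposit 250 to investment): investment: 100 + 250 = 350. Balances: emergency=400, vacation=600, investment=350
Event 7 (transfer 100 vacation -> emergency): vacation: 600 - 100 = 500, emergency: 400 + 100 = 500. Balances: emergency=500, vacation=500, investment=350

Final balance of vacation: 500

Answer: 500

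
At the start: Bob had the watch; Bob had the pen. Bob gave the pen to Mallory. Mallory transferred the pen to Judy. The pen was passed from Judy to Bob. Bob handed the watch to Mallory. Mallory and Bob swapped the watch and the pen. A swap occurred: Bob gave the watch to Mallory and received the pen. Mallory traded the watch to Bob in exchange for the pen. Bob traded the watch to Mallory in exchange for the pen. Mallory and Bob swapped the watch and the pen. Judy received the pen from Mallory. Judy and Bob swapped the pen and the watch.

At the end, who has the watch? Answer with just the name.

Tracking all object holders:
Start: watch:Bob, pen:Bob
Event 1 (give pen: Bob -> Mallory). State: watch:Bob, pen:Mallory
Event 2 (give pen: Mallory -> Judy). State: watch:Bob, pen:Judy
Event 3 (give pen: Judy -> Bob). State: watch:Bob, pen:Bob
Event 4 (give watch: Bob -> Mallory). State: watch:Mallory, pen:Bob
Event 5 (swap watch<->pen: now watch:Bob, pen:Mallory). State: watch:Bob, pen:Mallory
Event 6 (swap watch<->pen: now watch:Mallory, pen:Bob). State: watch:Mallory, pen:Bob
Event 7 (swap watch<->pen: now watch:Bob, pen:Mallory). State: watch:Bob, pen:Mallory
Event 8 (swap watch<->pen: now watch:Mallory, pen:Bob). State: watch:Mallory, pen:Bob
Event 9 (swap watch<->pen: now watch:Bob, pen:Mallory). State: watch:Bob, pen:Mallory
Event 10 (give pen: Mallory -> Judy). State: watch:Bob, pen:Judy
Event 11 (swap pen<->watch: now pen:Bob, watch:Judy). State: watch:Judy, pen:Bob

Final state: watch:Judy, pen:Bob
The watch is held by Judy.

Answer: Judy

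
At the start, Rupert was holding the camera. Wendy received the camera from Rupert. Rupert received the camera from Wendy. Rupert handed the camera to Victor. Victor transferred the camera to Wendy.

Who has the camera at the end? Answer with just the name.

Answer: Wendy

Derivation:
Tracking the camera through each event:
Start: Rupert has the camera.
After event 1: Wendy has the camera.
After event 2: Rupert has the camera.
After event 3: Victor has the camera.
After event 4: Wendy has the camera.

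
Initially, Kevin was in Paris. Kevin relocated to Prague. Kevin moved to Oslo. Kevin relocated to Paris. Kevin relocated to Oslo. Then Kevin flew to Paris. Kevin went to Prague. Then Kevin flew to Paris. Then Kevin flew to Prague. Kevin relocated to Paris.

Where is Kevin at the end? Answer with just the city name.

Tracking Kevin's location:
Start: Kevin is in Paris.
After move 1: Paris -> Prague. Kevin is in Prague.
After move 2: Prague -> Oslo. Kevin is in Oslo.
After move 3: Oslo -> Paris. Kevin is in Paris.
After move 4: Paris -> Oslo. Kevin is in Oslo.
After move 5: Oslo -> Paris. Kevin is in Paris.
After move 6: Paris -> Prague. Kevin is in Prague.
After move 7: Prague -> Paris. Kevin is in Paris.
After move 8: Paris -> Prague. Kevin is in Prague.
After move 9: Prague -> Paris. Kevin is in Paris.

Answer: Paris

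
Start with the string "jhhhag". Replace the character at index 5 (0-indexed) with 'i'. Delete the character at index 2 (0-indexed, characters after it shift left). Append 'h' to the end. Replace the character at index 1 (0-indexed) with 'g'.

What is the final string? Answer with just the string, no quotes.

Answer: jghaih

Derivation:
Applying each edit step by step:
Start: "jhhhag"
Op 1 (replace idx 5: 'g' -> 'i'): "jhhhag" -> "jhhhai"
Op 2 (delete idx 2 = 'h'): "jhhhai" -> "jhhai"
Op 3 (append 'h'): "jhhai" -> "jhhaih"
Op 4 (replace idx 1: 'h' -> 'g'): "jhhaih" -> "jghaih"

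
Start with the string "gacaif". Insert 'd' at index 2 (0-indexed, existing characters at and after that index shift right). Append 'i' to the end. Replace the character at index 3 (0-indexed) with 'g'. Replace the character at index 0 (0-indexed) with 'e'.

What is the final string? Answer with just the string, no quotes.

Applying each edit step by step:
Start: "gacaif"
Op 1 (insert 'd' at idx 2): "gacaif" -> "gadcaif"
Op 2 (append 'i'): "gadcaif" -> "gadcaifi"
Op 3 (replace idx 3: 'c' -> 'g'): "gadcaifi" -> "gadgaifi"
Op 4 (replace idx 0: 'g' -> 'e'): "gadgaifi" -> "eadgaifi"

Answer: eadgaifi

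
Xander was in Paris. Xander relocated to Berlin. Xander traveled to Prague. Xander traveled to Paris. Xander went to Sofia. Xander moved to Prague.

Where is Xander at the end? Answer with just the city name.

Answer: Prague

Derivation:
Tracking Xander's location:
Start: Xander is in Paris.
After move 1: Paris -> Berlin. Xander is in Berlin.
After move 2: Berlin -> Prague. Xander is in Prague.
After move 3: Prague -> Paris. Xander is in Paris.
After move 4: Paris -> Sofia. Xander is in Sofia.
After move 5: Sofia -> Prague. Xander is in Prague.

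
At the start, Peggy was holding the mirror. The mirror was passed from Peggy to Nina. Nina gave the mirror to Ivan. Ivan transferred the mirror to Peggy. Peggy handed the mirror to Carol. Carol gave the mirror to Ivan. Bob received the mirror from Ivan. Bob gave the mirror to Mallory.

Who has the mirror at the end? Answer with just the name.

Tracking the mirror through each event:
Start: Peggy has the mirror.
After event 1: Nina has the mirror.
After event 2: Ivan has the mirror.
After event 3: Peggy has the mirror.
After event 4: Carol has the mirror.
After event 5: Ivan has the mirror.
After event 6: Bob has the mirror.
After event 7: Mallory has the mirror.

Answer: Mallory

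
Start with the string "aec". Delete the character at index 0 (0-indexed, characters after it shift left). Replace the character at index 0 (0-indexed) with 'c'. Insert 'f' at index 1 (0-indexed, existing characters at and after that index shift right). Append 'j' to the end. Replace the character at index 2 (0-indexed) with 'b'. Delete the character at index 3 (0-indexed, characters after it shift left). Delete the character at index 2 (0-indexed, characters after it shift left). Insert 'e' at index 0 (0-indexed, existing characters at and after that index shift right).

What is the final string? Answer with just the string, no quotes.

Applying each edit step by step:
Start: "aec"
Op 1 (delete idx 0 = 'a'): "aec" -> "ec"
Op 2 (replace idx 0: 'e' -> 'c'): "ec" -> "cc"
Op 3 (insert 'f' at idx 1): "cc" -> "cfc"
Op 4 (append 'j'): "cfc" -> "cfcj"
Op 5 (replace idx 2: 'c' -> 'b'): "cfcj" -> "cfbj"
Op 6 (delete idx 3 = 'j'): "cfbj" -> "cfb"
Op 7 (delete idx 2 = 'b'): "cfb" -> "cf"
Op 8 (insert 'e' at idx 0): "cf" -> "ecf"

Answer: ecf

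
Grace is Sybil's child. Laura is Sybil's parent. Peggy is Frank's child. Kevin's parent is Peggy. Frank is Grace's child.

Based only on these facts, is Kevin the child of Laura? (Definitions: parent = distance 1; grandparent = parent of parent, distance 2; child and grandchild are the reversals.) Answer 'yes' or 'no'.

Reconstructing the parent chain from the given facts:
  Laura -> Sybil -> Grace -> Frank -> Peggy -> Kevin
(each arrow means 'parent of the next')
Positions in the chain (0 = top):
  position of Laura: 0
  position of Sybil: 1
  position of Grace: 2
  position of Frank: 3
  position of Peggy: 4
  position of Kevin: 5

Kevin is at position 5, Laura is at position 0; signed distance (j - i) = -5.
'child' requires j - i = -1. Actual distance is -5, so the relation does NOT hold.

Answer: no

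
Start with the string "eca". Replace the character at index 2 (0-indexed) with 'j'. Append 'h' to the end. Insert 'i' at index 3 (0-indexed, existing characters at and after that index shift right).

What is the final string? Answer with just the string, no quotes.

Answer: ecjih

Derivation:
Applying each edit step by step:
Start: "eca"
Op 1 (replace idx 2: 'a' -> 'j'): "eca" -> "ecj"
Op 2 (append 'h'): "ecj" -> "ecjh"
Op 3 (insert 'i' at idx 3): "ecjh" -> "ecjih"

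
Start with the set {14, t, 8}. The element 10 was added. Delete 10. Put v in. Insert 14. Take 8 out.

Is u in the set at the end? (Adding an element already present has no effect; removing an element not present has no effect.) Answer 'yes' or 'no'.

Tracking the set through each operation:
Start: {14, 8, t}
Event 1 (add 10): added. Set: {10, 14, 8, t}
Event 2 (remove 10): removed. Set: {14, 8, t}
Event 3 (add v): added. Set: {14, 8, t, v}
Event 4 (add 14): already present, no change. Set: {14, 8, t, v}
Event 5 (remove 8): removed. Set: {14, t, v}

Final set: {14, t, v} (size 3)
u is NOT in the final set.

Answer: no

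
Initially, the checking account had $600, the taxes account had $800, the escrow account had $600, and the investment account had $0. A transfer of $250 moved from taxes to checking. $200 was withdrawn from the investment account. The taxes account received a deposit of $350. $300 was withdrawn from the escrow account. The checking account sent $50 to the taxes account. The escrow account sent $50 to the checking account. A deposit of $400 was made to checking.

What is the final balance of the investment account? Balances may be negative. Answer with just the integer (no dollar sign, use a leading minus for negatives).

Answer: -200

Derivation:
Tracking account balances step by step:
Start: checking=600, taxes=800, escrow=600, investment=0
Event 1 (transfer 250 taxes -> checking): taxes: 800 - 250 = 550, checking: 600 + 250 = 850. Balances: checking=850, taxes=550, escrow=600, investment=0
Event 2 (withdraw 200 from investment): investment: 0 - 200 = -200. Balances: checking=850, taxes=550, escrow=600, investment=-200
Event 3 (deposit 350 to taxes): taxes: 550 + 350 = 900. Balances: checking=850, taxes=900, escrow=600, investment=-200
Event 4 (withdraw 300 from escrow): escrow: 600 - 300 = 300. Balances: checking=850, taxes=900, escrow=300, investment=-200
Event 5 (transfer 50 checking -> taxes): checking: 850 - 50 = 800, taxes: 900 + 50 = 950. Balances: checking=800, taxes=950, escrow=300, investment=-200
Event 6 (transfer 50 escrow -> checking): escrow: 300 - 50 = 250, checking: 800 + 50 = 850. Balances: checking=850, taxes=950, escrow=250, investment=-200
Event 7 (deposit 400 to checking): checking: 850 + 400 = 1250. Balances: checking=1250, taxes=950, escrow=250, investment=-200

Final balance of investment: -200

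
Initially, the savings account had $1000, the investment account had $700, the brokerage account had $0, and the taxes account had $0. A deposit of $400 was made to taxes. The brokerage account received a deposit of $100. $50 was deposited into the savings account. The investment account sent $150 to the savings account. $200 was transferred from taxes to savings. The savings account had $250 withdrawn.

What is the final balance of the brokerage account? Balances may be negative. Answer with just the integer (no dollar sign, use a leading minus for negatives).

Tracking account balances step by step:
Start: savings=1000, investment=700, brokerage=0, taxes=0
Event 1 (deposit 400 to taxes): taxes: 0 + 400 = 400. Balances: savings=1000, investment=700, brokerage=0, taxes=400
Event 2 (deposit 100 to brokerage): brokerage: 0 + 100 = 100. Balances: savings=1000, investment=700, brokerage=100, taxes=400
Event 3 (deposit 50 to savings): savings: 1000 + 50 = 1050. Balances: savings=1050, investment=700, brokerage=100, taxes=400
Event 4 (transfer 150 investment -> savings): investment: 700 - 150 = 550, savings: 1050 + 150 = 1200. Balances: savings=1200, investment=550, brokerage=100, taxes=400
Event 5 (transfer 200 taxes -> savings): taxes: 400 - 200 = 200, savings: 1200 + 200 = 1400. Balances: savings=1400, investment=550, brokerage=100, taxes=200
Event 6 (withdraw 250 from savings): savings: 1400 - 250 = 1150. Balances: savings=1150, investment=550, brokerage=100, taxes=200

Final balance of brokerage: 100

Answer: 100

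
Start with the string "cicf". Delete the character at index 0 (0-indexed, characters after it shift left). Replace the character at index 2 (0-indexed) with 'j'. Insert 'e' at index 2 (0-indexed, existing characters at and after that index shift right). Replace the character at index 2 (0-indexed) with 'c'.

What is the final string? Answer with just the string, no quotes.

Answer: iccj

Derivation:
Applying each edit step by step:
Start: "cicf"
Op 1 (delete idx 0 = 'c'): "cicf" -> "icf"
Op 2 (replace idx 2: 'f' -> 'j'): "icf" -> "icj"
Op 3 (insert 'e' at idx 2): "icj" -> "icej"
Op 4 (replace idx 2: 'e' -> 'c'): "icej" -> "iccj"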